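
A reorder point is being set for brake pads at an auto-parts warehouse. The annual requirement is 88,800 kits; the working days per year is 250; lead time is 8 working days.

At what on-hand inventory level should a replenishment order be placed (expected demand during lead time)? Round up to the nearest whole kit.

Daily demand d = 88,800 / 250 = 355.200 kits/day
Demand during lead time = 355.200 × 8 = 2,841.60
Reorder point = 2,841.60 → round up

2,842 kits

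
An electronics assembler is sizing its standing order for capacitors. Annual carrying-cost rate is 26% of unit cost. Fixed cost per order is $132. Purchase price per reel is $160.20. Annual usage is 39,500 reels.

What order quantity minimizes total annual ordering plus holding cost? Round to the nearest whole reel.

500 reels

H = i·C = 0.26 × $160.2 = $41.6520 per reel-year
Optimal lot size Q* = (2 × 39,500 × $132 / $41.652)^½ ≈ 500.36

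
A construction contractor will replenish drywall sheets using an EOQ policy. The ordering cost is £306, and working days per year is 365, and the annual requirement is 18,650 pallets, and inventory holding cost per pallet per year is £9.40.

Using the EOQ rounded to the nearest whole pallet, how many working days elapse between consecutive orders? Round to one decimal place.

21.6 days

2DS/H = 2·18,650·306/9.4 = 1,214,234.04
EOQ = √1,214,234.04 ≈ 1,101.92 → Q = 1,102 pallets
Days between orders = 365 / (D/Q) = 365 / 16.924 ≈ 21.567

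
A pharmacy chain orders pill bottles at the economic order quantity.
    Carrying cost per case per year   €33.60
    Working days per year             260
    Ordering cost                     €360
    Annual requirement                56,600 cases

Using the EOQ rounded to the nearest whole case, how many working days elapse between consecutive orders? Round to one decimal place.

EOQ = √(2DS/H) = √(2 × 56,600 × 360 / 33.6)
    = √(1,212,857.14) ≈ 1,101.30 → Q = 1,101 cases
T = Q/D × 260 days = 1,101/56,600 × 260 = 5.058 days

5.1 days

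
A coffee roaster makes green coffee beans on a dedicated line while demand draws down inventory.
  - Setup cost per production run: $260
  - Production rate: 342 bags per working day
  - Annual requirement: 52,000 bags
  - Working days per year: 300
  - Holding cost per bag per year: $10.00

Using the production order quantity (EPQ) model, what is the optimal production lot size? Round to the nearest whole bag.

2,342 bags

Daily demand d = 52,000/300 = 173.333; p = 342; 1 − d/p = 0.49318
EPQ = √(2DS / (H(1 − d/p)))
    = √(2 × 52,000 × 260 / (10 × 0.49318)) ≈ 2,341.54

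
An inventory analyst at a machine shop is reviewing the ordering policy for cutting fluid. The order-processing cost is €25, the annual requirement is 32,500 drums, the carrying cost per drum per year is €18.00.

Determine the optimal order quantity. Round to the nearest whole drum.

300 drums

2DS/H = 2·32,500·25/18 = 90,277.78
EOQ = √90,277.78 ≈ 300.46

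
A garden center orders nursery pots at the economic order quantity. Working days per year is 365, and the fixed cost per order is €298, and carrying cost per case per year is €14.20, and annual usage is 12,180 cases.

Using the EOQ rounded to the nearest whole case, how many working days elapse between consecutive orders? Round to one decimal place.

Optimal lot size Q* = (2 × 12,180 × €298 / €14.2)^½ ≈ 714.99 → Q = 715 cases
Cycle time = (working days × Q)/D = (365 × 715) / 12,180 = 21.427 days

21.4 days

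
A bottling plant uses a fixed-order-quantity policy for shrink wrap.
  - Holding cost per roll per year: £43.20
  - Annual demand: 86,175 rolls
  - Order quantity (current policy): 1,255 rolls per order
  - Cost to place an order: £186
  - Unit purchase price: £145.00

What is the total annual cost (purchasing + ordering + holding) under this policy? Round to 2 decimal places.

£12,535,254.75

Ordering: D/Q × S = 86,175/1,255 × £186 = £12,771.75
Holding:  Q/2 × H = 1,255/2 × £43.2 = £27,108.00
Purchase cost = D·C = 86,175 × 145 = £12,495,375.00
Total = £12,771.75 + £27,108.00 + £12,495,375.00 = £12,535,254.75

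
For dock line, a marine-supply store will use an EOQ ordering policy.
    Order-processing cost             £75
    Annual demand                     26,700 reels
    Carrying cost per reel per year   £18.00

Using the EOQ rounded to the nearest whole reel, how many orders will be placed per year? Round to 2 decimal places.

56.57 orders per year

EOQ = √(2DS/H) = √(2 × 26,700 × 75 / 18)
    = √(222,500.00) ≈ 471.70 → Q = 472
Orders per year = D/Q = 26,700 / 472 = 56.568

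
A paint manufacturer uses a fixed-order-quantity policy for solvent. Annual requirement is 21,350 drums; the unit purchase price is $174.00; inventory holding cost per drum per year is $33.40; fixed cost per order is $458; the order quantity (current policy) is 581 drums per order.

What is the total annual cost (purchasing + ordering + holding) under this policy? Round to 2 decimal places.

Annual ordering cost = (D/Q)·S = (21,350/581) × 458 = $16,830.12
Annual holding cost  = (Q/2)·H = (581/2) × 33.4 = $9,702.70
Purchase cost = D·C = 21,350 × 174 = $3,714,900.00
Total = $16,830.12 + $9,702.70 + $3,714,900.00 = $3,741,432.82

$3,741,432.82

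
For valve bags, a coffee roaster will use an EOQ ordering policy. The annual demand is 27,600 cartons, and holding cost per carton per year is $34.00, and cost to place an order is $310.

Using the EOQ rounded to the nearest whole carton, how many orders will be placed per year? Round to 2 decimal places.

38.93 orders per year

Optimal lot size Q* = (2 × 27,600 × $310 / $34)^½ ≈ 709.43 → Q = 709
N = D/Q = 27,600/709 ≈ 38.928 orders/yr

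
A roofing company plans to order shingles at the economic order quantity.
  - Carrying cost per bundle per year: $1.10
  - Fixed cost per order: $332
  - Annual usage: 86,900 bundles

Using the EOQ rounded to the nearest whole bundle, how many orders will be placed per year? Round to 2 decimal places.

2DS/H = 2·86,900·332/1.1 = 52,456,000.00
EOQ = √52,456,000.00 ≈ 7,242.65 → Q = 7,243
N = D/Q = 86,900/7,243 ≈ 11.998 orders/yr

12.00 orders per year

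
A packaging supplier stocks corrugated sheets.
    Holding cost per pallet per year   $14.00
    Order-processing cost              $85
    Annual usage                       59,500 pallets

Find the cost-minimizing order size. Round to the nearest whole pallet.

850 pallets

EOQ = √(2DS/H) = √(2 × 59,500 × 85 / 14)
    = √(722,500.00) ≈ 850.00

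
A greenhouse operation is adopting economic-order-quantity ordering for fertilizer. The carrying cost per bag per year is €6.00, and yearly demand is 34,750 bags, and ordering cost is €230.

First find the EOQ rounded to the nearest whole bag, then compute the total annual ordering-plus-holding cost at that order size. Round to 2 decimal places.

€9,793.37

Q* = √(2·D·S / H) = √(2·34,750·230 / 6) = √2,664,166.7 ≈ 1,632.23 → Q = 1,632 bags
Ordering: D/Q × S = 34,750/1,632 × €230 = €4,897.37
Holding:  Q/2 × H = 1,632/2 × €6 = €4,896.00
Total = €4,897.37 + €4,896.00 = €9,793.37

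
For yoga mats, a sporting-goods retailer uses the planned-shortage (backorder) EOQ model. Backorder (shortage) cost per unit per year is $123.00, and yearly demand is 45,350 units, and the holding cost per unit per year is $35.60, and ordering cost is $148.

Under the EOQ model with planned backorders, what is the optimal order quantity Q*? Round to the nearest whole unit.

Q* = √(2DS/H) · √((H + b)/b)
   = √(2 × 45,350 × 148 / 35.6) · √((35.6 + 123) / 123)
   = 614.058 × 1.1355 ≈ 697.28

697 units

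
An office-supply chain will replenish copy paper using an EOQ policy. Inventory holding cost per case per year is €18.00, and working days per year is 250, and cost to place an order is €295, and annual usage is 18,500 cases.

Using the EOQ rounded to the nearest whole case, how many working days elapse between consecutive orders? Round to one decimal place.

10.5 days

Q* = √(2·D·S / H) = √(2·18,500·295 / 18) = √606,388.9 ≈ 778.71 → Q = 779 cases
Days between orders = 250 / (D/Q) = 250 / 23.748 ≈ 10.527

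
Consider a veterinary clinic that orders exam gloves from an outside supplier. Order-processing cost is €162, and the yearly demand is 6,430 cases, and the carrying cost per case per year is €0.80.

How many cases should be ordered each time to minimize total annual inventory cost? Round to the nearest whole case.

Q* = √(2·D·S / H) = √(2·6,430·162 / 0.8) = √2,604,150.0 ≈ 1,613.74

1,614 cases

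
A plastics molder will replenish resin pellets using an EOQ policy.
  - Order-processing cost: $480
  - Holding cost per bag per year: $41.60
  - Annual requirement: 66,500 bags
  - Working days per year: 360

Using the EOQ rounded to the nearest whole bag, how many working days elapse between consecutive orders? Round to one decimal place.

6.7 days

2DS/H = 2·66,500·480/41.6 = 1,534,615.38
EOQ = √1,534,615.38 ≈ 1,238.80 → Q = 1,239 bags
T = Q/D × 360 days = 1,239/66,500 × 360 = 6.707 days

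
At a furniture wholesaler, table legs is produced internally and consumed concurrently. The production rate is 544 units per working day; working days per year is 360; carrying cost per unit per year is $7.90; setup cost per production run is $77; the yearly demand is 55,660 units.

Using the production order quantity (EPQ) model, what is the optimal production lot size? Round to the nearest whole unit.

Daily demand d = 55,660/360 = 154.611; p = 544; 1 − d/p = 0.71579
EPQ = √(2DS / (H(1 − d/p)))
    = √(2 × 55,660 × 77 / (7.9 × 0.71579)) ≈ 1,231.19

1,231 units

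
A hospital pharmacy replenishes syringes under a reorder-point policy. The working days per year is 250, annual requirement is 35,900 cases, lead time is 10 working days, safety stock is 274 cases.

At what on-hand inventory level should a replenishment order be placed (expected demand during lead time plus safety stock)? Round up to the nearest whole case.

Daily demand d = 35,900 / 250 = 143.600 cases/day
Demand during lead time = 143.600 × 10 = 1,436.00
Reorder point = 1,436.00 + 274 = 1,710.00 → round up

1,710 cases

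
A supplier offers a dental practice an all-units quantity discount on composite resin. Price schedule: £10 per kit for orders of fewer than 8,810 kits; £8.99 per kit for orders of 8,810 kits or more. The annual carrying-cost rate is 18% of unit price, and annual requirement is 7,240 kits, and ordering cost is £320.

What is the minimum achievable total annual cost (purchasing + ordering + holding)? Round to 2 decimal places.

H₁ = 18%×£10 = £1.8000;  H₂ = 18%×£8.99 = £1.6182
EOQ₁ = √(2×7,240×320/1.8000) = 1,604.44  (< 8,810, feasible at tier 1)
EOQ₂ = √(2×7,240×320/1.6182) = 1,692.17  (< 8,810 → use Q = 8,810 at tier-2 price)
TC(tier 1 (EOQ₁), Q≈1,604.4) = £75,287.99
TC(tier 2, Q≈8,810.0) = £72,478.74
Minimum at tier 2: £72,478.74

£72,478.74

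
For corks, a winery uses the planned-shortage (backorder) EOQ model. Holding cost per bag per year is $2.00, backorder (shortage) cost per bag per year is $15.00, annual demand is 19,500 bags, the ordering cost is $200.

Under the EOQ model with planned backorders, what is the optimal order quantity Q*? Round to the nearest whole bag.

2,102 bags

Q* = √(2DS/H) · √((H + b)/b)
   = √(2 × 19,500 × 200 / 2) · √((2 + 15) / 15)
   = 1,974.842 × 1.0646 ≈ 2,102.38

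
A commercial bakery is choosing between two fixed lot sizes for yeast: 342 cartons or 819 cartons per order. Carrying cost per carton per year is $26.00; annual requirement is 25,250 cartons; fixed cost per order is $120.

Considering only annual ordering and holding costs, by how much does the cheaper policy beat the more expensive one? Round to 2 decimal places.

For each Q, cost = (D/Q)·S + (Q/2)·H.
TC(342) = (25,250/342)×120 + (342/2)×26 = $13,305.65
TC(819) = (25,250/819)×120 + (819/2)×26 = $14,346.63
Lots of 342 are cheaper by $1,040.98.

$1,040.98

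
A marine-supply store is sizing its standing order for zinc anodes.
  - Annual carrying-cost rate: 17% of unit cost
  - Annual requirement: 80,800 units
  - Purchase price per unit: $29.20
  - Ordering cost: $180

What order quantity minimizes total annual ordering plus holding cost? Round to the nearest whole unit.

H = i·C = 0.17 × $29.2 = $4.9640 per unit-year
EOQ = √(2DS/H) = √(2 × 80,800 × 180 / 4.964)
    = √(5,859,790.49) ≈ 2,420.70

2,421 units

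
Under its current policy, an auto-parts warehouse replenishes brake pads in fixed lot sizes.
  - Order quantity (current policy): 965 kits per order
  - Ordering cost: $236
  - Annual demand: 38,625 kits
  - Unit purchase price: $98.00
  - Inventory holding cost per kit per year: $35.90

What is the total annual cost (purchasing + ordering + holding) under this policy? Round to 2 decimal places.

Ordering: D/Q × S = 38,625/965 × $236 = $9,446.11
Holding:  Q/2 × H = 965/2 × $35.9 = $17,321.75
Purchase cost = D·C = 38,625 × 98 = $3,785,250.00
Total = $9,446.11 + $17,321.75 + $3,785,250.00 = $3,812,017.86

$3,812,017.86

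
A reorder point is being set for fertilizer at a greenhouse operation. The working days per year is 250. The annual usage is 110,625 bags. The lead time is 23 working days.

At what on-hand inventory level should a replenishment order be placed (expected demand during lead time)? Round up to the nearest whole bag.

Daily demand d = 110,625 / 250 = 442.500 bags/day
Demand during lead time = 442.500 × 23 = 10,177.50
Reorder point = 10,177.50 → round up

10,178 bags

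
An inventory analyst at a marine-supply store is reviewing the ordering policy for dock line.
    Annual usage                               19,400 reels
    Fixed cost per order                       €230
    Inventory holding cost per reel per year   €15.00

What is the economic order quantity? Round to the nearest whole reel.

771 reels

EOQ = √(2DS/H) = √(2 × 19,400 × 230 / 15)
    = √(594,933.33) ≈ 771.32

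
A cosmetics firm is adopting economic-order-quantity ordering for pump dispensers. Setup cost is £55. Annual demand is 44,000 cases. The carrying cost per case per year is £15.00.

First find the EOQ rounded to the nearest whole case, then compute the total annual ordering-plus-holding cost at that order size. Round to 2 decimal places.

EOQ = √(2DS/H) = √(2 × 44,000 × 55 / 15)
    = √(322,666.67) ≈ 568.04 → Q = 568 cases
Annual ordering cost = (D/Q)·S = (44,000/568) × 55 = £4,260.56
Annual holding cost  = (Q/2)·H = (568/2) × 15 = £4,260.00
Total = £4,260.56 + £4,260.00 = £8,520.56

£8,520.56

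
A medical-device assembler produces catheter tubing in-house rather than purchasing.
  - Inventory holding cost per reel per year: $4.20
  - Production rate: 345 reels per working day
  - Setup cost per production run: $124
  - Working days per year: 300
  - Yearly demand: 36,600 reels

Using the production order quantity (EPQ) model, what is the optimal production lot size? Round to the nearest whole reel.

Daily demand d = 36,600/300 = 122.000; p = 345; 1 − d/p = 0.64638
EPQ = √(2DS / (H(1 − d/p)))
    = √(2 × 36,600 × 124 / (4.2 × 0.64638)) ≈ 1,828.52

1,829 reels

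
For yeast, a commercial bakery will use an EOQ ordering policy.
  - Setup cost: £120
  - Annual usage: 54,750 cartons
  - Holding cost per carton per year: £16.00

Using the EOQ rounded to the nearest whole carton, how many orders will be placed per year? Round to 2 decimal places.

Q* = √(2·D·S / H) = √(2·54,750·120 / 16) = √821,250.0 ≈ 906.23 → Q = 906
Orders per year = D/Q = 54,750 / 906 = 60.430

60.43 orders per year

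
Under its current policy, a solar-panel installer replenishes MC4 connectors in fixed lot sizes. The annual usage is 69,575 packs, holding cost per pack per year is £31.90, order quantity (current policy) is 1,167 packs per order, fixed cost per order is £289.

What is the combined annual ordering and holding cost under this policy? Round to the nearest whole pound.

Ordering: D/Q × S = 69,575/1,167 × £289 = £17,229.80
Holding:  Q/2 × H = 1,167/2 × £31.9 = £18,613.65
Total = £17,229.80 + £18,613.65 = £35,843.45

£35,843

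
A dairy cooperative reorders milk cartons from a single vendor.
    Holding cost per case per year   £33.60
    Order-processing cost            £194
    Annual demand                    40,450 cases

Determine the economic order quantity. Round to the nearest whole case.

683 cases

Q* = √(2·D·S / H) = √(2·40,450·194 / 33.6) = √467,101.2 ≈ 683.45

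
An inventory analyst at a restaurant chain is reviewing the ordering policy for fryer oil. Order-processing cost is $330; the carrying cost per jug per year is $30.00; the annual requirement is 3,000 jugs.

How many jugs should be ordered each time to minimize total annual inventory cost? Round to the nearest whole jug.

Optimal lot size Q* = (2 × 3,000 × $330 / $30)^½ ≈ 256.90

257 jugs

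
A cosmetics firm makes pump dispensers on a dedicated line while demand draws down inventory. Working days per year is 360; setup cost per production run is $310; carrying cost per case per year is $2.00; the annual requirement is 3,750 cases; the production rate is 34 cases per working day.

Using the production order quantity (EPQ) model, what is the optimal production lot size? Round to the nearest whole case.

d = 3,750/360 = 10.4167 cases/day;  effective holding cost H(1 − d/p) = 2·(1 − 10.4167/34) = 1.38725
Q* = √(2DS / H_eff) = √(2·3,750·310 / 1.38725) ≈ 1,294.59

1,295 cases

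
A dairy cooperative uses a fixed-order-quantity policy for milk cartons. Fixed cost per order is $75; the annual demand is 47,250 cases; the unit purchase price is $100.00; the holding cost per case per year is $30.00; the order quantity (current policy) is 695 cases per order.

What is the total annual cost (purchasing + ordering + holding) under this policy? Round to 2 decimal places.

Orders/yr = 47,250/695 = 67.986; ordering cost = 67.986 × $75 = $5,098.92
Average inventory = 695/2 = 347.5; holding cost = 347.5 × $30 = $10,425.00
Purchase cost = D·C = 47,250 × 100 = $4,725,000.00
Total = $5,098.92 + $10,425.00 + $4,725,000.00 = $4,740,523.92

$4,740,523.92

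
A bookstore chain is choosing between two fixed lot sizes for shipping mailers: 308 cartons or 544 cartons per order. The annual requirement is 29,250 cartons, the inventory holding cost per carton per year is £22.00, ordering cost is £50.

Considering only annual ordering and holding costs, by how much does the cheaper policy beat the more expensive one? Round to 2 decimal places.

£536.04

TC(Q) = (D/Q)S + (Q/2)H
TC(308) = (29,250/308)×50 + (308/2)×22 = £8,136.38
TC(544) = (29,250/544)×50 + (544/2)×22 = £8,672.42
Cheaper: Q = 308.  Difference = £536.04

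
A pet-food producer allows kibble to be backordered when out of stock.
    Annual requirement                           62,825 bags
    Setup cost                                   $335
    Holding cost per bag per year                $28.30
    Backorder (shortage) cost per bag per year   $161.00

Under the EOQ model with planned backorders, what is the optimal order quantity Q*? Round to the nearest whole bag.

1,322 bags

Q* = √(2DS/H) · √((H + b)/b)
   = √(2 × 62,825 × 335 / 28.3) · √((28.3 + 161) / 161)
   = 1,219.580 × 1.0843 ≈ 1,322.43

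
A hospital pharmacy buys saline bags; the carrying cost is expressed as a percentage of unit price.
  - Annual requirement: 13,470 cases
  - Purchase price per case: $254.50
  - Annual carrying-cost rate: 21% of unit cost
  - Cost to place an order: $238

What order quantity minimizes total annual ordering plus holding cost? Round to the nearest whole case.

346 cases

Carrying cost H = $254.5 × 21% = $53.4450/case/yr
Optimal lot size Q* = (2 × 13,470 × $238 / $53.445)^½ ≈ 346.36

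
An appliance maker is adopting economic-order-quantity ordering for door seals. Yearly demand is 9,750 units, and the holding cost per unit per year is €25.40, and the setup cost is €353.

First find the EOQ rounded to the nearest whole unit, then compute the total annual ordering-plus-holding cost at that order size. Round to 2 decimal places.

Q* = √(2·D·S / H) = √(2·9,750·353 / 25.4) = √271,003.9 ≈ 520.58 → Q = 521 units
Annual ordering cost = (D/Q)·S = (9,750/521) × 353 = €6,606.05
Annual holding cost  = (Q/2)·H = (521/2) × 25.4 = €6,616.70
Total = €6,606.05 + €6,616.70 = €13,222.75

€13,222.75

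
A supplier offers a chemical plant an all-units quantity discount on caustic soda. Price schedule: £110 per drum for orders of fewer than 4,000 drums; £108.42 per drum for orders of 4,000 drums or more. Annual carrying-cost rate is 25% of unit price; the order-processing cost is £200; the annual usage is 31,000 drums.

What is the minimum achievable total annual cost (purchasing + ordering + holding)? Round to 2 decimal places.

H₁ = 25%×£110 = £27.5000;  H₂ = 25%×£108.42 = £27.1050
EOQ₁ = √(2×31,000×200/27.5000) = 671.50  (< 4,000, feasible at tier 1)
EOQ₂ = √(2×31,000×200/27.1050) = 676.37  (< 4,000 → use Q = 4,000 at tier-2 price)
TC(tier 1 (EOQ₁), Q≈671.5) = £3,428,466.19
TC(tier 2, Q≈4,000.0) = £3,416,780.00
Minimum at tier 2: £3,416,780.00

£3,416,780.00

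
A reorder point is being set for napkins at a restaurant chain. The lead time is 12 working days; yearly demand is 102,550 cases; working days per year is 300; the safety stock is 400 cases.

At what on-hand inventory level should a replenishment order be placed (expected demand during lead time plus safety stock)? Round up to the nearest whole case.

Daily demand d = 102,550 / 300 = 341.833 cases/day
Demand during lead time = 341.833 × 12 = 4,102.00
Reorder point = 4,102.00 + 400 = 4,502.00 → round up

4,502 cases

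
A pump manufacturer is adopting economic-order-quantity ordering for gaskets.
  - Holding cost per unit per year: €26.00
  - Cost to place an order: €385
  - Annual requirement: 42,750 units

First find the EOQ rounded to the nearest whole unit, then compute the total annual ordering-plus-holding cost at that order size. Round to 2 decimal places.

€29,255.00

EOQ = √(2DS/H) = √(2 × 42,750 × 385 / 26)
    = √(1,266,057.69) ≈ 1,125.19 → Q = 1,125 units
Ordering: D/Q × S = 42,750/1,125 × €385 = €14,630.00
Holding:  Q/2 × H = 1,125/2 × €26 = €14,625.00
Total = €14,630.00 + €14,625.00 = €29,255.00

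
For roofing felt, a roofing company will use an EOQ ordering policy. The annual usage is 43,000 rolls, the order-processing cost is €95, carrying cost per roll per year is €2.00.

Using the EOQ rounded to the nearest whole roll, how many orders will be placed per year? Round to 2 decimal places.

21.28 orders per year

2DS/H = 2·43,000·95/2 = 4,085,000.00
EOQ = √4,085,000.00 ≈ 2,021.14 → Q = 2,021
Orders per year = D/Q = 43,000 / 2,021 = 21.277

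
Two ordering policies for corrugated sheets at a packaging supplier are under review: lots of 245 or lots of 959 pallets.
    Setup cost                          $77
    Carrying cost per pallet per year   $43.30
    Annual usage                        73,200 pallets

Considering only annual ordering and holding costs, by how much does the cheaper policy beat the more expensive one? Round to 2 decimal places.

Annual cost at Q: ordering D·S/Q plus holding Q·H/2.
TC(245) = (73,200/245)×77 + (245/2)×43.3 = $28,309.96
TC(959) = (73,200/959)×77 + (959/2)×43.3 = $26,639.72
Lots of 959 are cheaper by $1,670.24.

$1,670.24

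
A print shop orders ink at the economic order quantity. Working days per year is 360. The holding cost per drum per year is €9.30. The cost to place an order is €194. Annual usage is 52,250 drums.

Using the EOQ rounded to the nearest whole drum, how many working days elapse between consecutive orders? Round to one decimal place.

10.2 days

EOQ = √(2DS/H) = √(2 × 52,250 × 194 / 9.3)
    = √(2,179,892.47) ≈ 1,476.45 → Q = 1,476 drums
Days between orders = 360 / (D/Q) = 360 / 35.400 ≈ 10.170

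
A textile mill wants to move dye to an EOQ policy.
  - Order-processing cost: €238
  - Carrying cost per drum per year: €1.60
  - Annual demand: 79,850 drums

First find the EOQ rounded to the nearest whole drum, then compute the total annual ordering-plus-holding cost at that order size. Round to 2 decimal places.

EOQ = √(2DS/H) = √(2 × 79,850 × 238 / 1.6)
    = √(23,755,375.00) ≈ 4,873.95 → Q = 4,874 drums
Annual ordering cost = (D/Q)·S = (79,850/4,874) × 238 = €3,899.12
Annual holding cost  = (Q/2)·H = (4,874/2) × 1.6 = €3,899.20
Total = €3,899.12 + €3,899.20 = €7,798.32

€7,798.32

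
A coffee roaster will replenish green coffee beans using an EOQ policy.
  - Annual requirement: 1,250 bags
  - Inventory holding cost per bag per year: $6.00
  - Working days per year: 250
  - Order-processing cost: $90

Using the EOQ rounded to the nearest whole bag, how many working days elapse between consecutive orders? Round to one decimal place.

38.8 days

EOQ = √(2DS/H) = √(2 × 1,250 × 90 / 6)
    = √(37,500.00) ≈ 193.65 → Q = 194 bags
Cycle time = (working days × Q)/D = (250 × 194) / 1,250 = 38.800 days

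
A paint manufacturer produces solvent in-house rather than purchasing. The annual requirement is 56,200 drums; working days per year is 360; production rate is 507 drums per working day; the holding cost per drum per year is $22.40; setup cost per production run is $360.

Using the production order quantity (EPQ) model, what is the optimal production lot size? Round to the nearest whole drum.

1,616 drums

d = 56,200/360 = 156.1111 drums/day;  effective holding cost H(1 − d/p) = 22.4·(1 − 156.1111/507) = 15.50278
Q* = √(2DS / H_eff) = √(2·56,200·360 / 15.50278) ≈ 1,615.58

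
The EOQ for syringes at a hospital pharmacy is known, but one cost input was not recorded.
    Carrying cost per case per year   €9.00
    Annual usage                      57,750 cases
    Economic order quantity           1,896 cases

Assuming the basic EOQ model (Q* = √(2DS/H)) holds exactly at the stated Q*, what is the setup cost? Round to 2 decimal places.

From Q* = √(2DS/H) ⇒ Q*² = 2DS/H.
S = Q²H / (2D) = 1,896² × 9 / (2 × 57,750) = 280.1155

€280.12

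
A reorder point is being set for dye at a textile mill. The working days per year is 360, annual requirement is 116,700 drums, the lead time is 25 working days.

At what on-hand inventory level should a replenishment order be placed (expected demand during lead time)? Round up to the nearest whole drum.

Daily demand d = 116,700 / 360 = 324.167 drums/day
Demand during lead time = 324.167 × 25 = 8,104.17
Reorder point = 8,104.17 → round up

8,105 drums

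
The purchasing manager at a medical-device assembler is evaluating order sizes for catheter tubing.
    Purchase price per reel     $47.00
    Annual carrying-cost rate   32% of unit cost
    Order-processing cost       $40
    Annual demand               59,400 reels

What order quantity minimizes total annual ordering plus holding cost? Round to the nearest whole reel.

562 reels

Carrying cost H = $47 × 32% = $15.0400/reel/yr
Optimal lot size Q* = (2 × 59,400 × $40 / $15.04)^½ ≈ 562.10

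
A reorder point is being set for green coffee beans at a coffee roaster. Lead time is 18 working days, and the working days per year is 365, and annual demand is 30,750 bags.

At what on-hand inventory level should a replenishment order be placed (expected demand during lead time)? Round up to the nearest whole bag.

Daily demand d = 30,750 / 365 = 84.247 bags/day
Demand during lead time = 84.247 × 18 = 1,516.44
Reorder point = 1,516.44 → round up

1,517 bags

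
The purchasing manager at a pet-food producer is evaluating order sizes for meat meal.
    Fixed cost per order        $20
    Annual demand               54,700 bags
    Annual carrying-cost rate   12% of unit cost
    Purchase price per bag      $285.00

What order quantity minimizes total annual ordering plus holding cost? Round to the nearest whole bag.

253 bags

H = i·C = 0.12 × $285 = $34.2000 per bag-year
Q* = √(2·D·S / H) = √(2·54,700·20 / 34.2) = √63,976.6 ≈ 252.94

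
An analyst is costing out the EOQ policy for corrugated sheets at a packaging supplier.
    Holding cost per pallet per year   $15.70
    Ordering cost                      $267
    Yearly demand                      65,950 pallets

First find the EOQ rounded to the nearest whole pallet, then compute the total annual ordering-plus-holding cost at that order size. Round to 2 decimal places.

$23,514.07

Q* = √(2·D·S / H) = √(2·65,950·267 / 15.7) = √2,243,140.1 ≈ 1,497.71 → Q = 1,498 pallets
Orders/yr = 65,950/1,498 = 44.025; ordering cost = 44.025 × $267 = $11,754.77
Average inventory = 1,498/2 = 749; holding cost = 749 × $15.7 = $11,759.30
Total = $11,754.77 + $11,759.30 = $23,514.07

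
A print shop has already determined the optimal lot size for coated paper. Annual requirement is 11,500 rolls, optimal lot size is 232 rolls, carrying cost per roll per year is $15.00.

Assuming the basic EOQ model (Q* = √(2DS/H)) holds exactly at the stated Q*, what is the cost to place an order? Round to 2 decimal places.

Since Q* = (2DS/H)^½, squaring gives Q*²·H = 2DS.
S = Q²H / (2D) = 232² × 15 / (2 × 11,500) = 35.1026

$35.10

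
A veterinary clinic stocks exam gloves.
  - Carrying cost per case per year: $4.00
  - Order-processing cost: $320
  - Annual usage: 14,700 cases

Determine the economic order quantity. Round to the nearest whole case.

EOQ = √(2DS/H) = √(2 × 14,700 × 320 / 4)
    = √(2,352,000.00) ≈ 1,533.62

1,534 cases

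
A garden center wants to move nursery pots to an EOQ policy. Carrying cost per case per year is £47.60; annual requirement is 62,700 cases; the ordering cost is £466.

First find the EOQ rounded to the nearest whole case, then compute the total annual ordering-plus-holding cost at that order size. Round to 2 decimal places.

£52,740.62

Optimal lot size Q* = (2 × 62,700 × £466 / £47.6)^½ ≈ 1,108.00 → Q = 1,108 cases
Ordering: D/Q × S = 62,700/1,108 × £466 = £26,370.22
Holding:  Q/2 × H = 1,108/2 × £47.6 = £26,370.40
Total = £26,370.22 + £26,370.40 = £52,740.62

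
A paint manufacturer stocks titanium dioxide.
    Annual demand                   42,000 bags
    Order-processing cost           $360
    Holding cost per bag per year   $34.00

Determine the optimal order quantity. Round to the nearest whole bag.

943 bags

Q* = √(2·D·S / H) = √(2·42,000·360 / 34) = √889,411.8 ≈ 943.09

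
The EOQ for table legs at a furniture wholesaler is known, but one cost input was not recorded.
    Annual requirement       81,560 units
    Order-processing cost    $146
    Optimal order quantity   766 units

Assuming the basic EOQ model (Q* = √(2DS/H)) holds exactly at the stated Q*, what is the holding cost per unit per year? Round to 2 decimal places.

$40.59

Since Q* = (2DS/H)^½, squaring gives Q*²·H = 2DS.
H = 2DS / Q² = 2 × 81,560 × 146 / 766² = 40.5885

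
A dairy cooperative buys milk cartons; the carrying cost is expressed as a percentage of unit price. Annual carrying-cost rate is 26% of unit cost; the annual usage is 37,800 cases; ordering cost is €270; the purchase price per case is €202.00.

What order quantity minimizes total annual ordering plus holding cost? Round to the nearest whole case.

H = i·C = 0.26 × €202 = €52.5200 per case-year
Q* = √(2·D·S / H) = √(2·37,800·270 / 52.52) = √388,651.9 ≈ 623.42

623 cases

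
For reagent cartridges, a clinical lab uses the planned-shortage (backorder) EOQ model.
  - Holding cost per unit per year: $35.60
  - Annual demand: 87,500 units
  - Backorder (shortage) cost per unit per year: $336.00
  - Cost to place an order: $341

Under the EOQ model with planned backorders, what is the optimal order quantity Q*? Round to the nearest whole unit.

Q* = √(2DS/H) · √((H + b)/b)
   = √(2 × 87,500 × 341 / 35.6) · √((35.6 + 336) / 336)
   = 1,294.706 × 1.0516 ≈ 1,361.57

1,362 units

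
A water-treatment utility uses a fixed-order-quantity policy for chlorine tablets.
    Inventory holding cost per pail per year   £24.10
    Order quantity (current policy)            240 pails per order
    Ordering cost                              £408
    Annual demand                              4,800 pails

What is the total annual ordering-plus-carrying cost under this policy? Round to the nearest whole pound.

Orders/yr = 4,800/240 = 20.000; ordering cost = 20.000 × £408 = £8,160.00
Average inventory = 240/2 = 120; holding cost = 120 × £24.1 = £2,892.00
Total = £8,160.00 + £2,892.00 = £11,052.00

£11,052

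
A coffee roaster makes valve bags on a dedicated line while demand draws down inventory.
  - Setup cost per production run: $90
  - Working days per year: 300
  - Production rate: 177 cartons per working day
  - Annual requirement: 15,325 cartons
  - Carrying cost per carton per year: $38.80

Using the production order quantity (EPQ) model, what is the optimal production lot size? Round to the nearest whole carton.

316 cartons

Daily demand d = 15,325/300 = 51.083; p = 177; 1 − d/p = 0.71139
EPQ = √(2DS / (H(1 − d/p)))
    = √(2 × 15,325 × 90 / (38.8 × 0.71139)) ≈ 316.13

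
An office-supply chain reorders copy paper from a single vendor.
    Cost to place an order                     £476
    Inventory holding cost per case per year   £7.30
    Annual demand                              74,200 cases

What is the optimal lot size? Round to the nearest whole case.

Optimal lot size Q* = (2 × 74,200 × £476 / £7.3)^½ ≈ 3,110.71

3,111 cases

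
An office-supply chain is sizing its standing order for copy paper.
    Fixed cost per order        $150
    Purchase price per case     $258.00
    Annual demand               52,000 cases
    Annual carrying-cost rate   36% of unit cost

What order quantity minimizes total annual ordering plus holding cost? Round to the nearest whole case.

410 cases

Holding cost per case per year: H = 36% × $258 = $92.8800
2DS/H = 2·52,000·150/92.88 = 167,958.66
EOQ = √167,958.66 ≈ 409.83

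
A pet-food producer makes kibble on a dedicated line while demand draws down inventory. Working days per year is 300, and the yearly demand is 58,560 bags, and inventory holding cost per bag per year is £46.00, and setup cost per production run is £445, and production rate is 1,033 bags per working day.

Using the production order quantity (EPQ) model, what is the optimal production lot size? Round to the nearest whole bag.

1,182 bags

d = 58,560/300 = 195.2000 bags/day;  effective holding cost H(1 − d/p) = 46·(1 − 195.2000/1033) = 37.30765
Q* = √(2DS / H_eff) = √(2·58,560·445 / 37.30765) ≈ 1,181.94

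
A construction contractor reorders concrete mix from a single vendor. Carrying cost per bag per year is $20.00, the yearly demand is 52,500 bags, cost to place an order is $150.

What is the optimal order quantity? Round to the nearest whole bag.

887 bags

Optimal lot size Q* = (2 × 52,500 × $150 / $20)^½ ≈ 887.41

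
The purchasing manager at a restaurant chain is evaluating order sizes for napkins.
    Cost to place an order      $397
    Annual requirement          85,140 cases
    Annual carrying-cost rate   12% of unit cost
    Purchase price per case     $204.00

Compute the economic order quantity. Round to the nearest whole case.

1,662 cases

Carrying cost H = $204 × 12% = $24.4800/case/yr
2DS/H = 2·85,140·397/24.48 = 2,761,485.29
EOQ = √2,761,485.29 ≈ 1,661.77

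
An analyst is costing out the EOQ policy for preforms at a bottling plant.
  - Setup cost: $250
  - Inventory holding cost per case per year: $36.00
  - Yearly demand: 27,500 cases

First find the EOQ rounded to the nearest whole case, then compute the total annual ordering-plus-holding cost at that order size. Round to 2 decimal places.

EOQ = √(2DS/H) = √(2 × 27,500 × 250 / 36)
    = √(381,944.44) ≈ 618.02 → Q = 618 cases
Annual ordering cost = (D/Q)·S = (27,500/618) × 250 = $11,124.60
Annual holding cost  = (Q/2)·H = (618/2) × 36 = $11,124.00
Total = $11,124.60 + $11,124.00 = $22,248.60

$22,248.60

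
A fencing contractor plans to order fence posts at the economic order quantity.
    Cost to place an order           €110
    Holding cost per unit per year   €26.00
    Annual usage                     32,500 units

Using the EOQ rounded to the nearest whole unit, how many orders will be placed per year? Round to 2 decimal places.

EOQ = √(2DS/H) = √(2 × 32,500 × 110 / 26)
    = √(275,000.00) ≈ 524.40 → Q = 524
N = D/Q = 32,500/524 ≈ 62.023 orders/yr

62.02 orders per year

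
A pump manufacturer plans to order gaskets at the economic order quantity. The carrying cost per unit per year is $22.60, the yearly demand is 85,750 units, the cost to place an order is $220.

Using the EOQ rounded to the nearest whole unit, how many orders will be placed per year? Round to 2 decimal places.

EOQ = √(2DS/H) = √(2 × 85,750 × 220 / 22.6)
    = √(1,669,469.03) ≈ 1,292.08 → Q = 1,292
N = D/Q = 85,750/1,292 ≈ 66.370 orders/yr

66.37 orders per year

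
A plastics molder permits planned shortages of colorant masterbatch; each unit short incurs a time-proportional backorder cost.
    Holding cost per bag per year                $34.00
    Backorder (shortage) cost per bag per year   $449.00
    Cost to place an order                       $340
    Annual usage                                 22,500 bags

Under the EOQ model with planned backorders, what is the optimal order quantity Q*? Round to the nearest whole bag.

696 bags

Q* = √(2DS/H) · √((H + b)/b)
   = √(2 × 22,500 × 340 / 34) · √((34 + 449) / 449)
   = 670.820 × 1.0372 ≈ 695.76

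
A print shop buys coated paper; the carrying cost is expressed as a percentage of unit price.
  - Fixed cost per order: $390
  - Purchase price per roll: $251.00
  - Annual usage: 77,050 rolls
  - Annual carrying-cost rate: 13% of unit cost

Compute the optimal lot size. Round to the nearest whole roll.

1,357 rolls

H = i·C = 0.13 × $251 = $32.6300 per roll-year
Q* = √(2·D·S / H) = √(2·77,050·390 / 32.63) = √1,841,832.7 ≈ 1,357.14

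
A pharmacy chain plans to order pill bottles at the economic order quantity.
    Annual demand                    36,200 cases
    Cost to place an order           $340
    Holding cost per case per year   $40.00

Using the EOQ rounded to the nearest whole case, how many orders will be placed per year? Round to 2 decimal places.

46.17 orders per year

Q* = √(2·D·S / H) = √(2·36,200·340 / 40) = √615,400.0 ≈ 784.47 → Q = 784
Orders per year = D/Q = 36,200 / 784 = 46.173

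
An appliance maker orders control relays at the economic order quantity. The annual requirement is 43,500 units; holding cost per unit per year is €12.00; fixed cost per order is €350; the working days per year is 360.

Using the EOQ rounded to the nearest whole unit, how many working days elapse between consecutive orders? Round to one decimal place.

13.2 days

2DS/H = 2·43,500·350/12 = 2,537,500.00
EOQ = √2,537,500.00 ≈ 1,592.95 → Q = 1,593 units
Days between orders = 360 / (D/Q) = 360 / 27.307 ≈ 13.183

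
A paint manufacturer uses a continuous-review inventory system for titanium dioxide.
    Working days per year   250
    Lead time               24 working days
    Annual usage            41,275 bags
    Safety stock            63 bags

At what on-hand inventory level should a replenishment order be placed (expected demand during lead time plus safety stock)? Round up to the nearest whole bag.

4,026 bags

Daily demand d = 41,275 / 250 = 165.100 bags/day
Demand during lead time = 165.100 × 24 = 3,962.40
Reorder point = 3,962.40 + 63 = 4,025.40 → round up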